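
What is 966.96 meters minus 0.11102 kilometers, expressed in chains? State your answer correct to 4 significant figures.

42.55 chain

966.96 m = 48.0673 chain and 0.11102 km = 5.51877 chain.
48.0673 − 5.51877 ≈ 42.55 chain.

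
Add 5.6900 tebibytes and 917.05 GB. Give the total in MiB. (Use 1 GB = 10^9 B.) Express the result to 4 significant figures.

6.841 × 10^6 MiB

5.6900 TiB = 5.96640 × 10^6 MiB and 917.05 GB = 874567 MiB.
5.96640 × 10^6 + 874567 ≈ 6.841 × 10^6 MiB.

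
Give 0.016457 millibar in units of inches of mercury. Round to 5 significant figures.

0.00048597 inches of mercury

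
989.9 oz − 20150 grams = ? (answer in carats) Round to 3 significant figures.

39600 ct

989.9 oz = 140316 ct and 20150 g = 100750 ct.
140316 − 100750 ≈ 39600 ct.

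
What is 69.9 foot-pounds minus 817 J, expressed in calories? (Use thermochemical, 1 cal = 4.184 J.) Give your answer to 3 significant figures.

-173 calories

69.9 ft·lbf = 22.6510 cal and 817 J = 195.268 cal.
22.6510 − 195.268 ≈ -173 cal.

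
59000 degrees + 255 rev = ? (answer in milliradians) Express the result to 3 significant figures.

2.63 × 10^6 milliradians

59000 ° = 1.02974 × 10^6 mrad and 255 rev = 1.60221 × 10^6 mrad.
1.02974 × 10^6 + 1.60221 × 10^6 ≈ 2.63 × 10^6 mrad.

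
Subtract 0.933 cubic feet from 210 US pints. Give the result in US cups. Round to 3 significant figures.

210 US pt = 420.000 US cup and 0.933 ft³ = 111.669 US cup.
420.000 − 111.669 ≈ 308 US cup.

308 US cups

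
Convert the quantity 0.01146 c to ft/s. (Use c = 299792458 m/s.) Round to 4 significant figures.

1 speed of light = 9.83571e+8 feet per second.
Thus 0.01146 × 9.83571e+8 ≈ 1.127e+7 ft/s.

1.127e+7 ft/s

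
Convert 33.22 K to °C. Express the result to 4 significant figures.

-239.9 °C

K = °C + 273.15.
Applying the formula gives -239.9 °C.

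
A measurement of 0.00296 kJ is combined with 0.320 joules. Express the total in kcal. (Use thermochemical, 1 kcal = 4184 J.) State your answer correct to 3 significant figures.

0.00296 kJ = 0.000707457 kcal and 0.320 J = 7.64818e-5 kcal.
0.000707457 + 7.64818e-5 ≈ 0.000784 kcal.

0.000784 kilocalories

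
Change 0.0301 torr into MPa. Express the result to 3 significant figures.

1 torr = 0.000133322 MPa.
Then 0.0301 × 0.000133322 ≈ 4.01e-6 MPa.

4.01e-6 MPa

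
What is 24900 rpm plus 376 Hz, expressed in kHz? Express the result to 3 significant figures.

24900 rpm = 0.415000 kHz and 376 Hz = 0.376000 kHz.
0.415000 + 0.376000 ≈ 0.791 kHz.

0.791 kHz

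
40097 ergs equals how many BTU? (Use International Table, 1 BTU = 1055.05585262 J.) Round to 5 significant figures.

1 erg = 9.47817 × 10^-11 British thermal units.
Thus 40097 × 9.47817 × 10^-11 ≈ 3.8005 × 10^-6 BTU.

3.8005 × 10^-6 BTU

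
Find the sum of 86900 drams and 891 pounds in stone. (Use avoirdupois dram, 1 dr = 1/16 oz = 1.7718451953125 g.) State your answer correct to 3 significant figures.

87.9 stone

86900 dr = 24.2467 st and 891 lb = 63.6429 st.
24.2467 + 63.6429 ≈ 87.9 st.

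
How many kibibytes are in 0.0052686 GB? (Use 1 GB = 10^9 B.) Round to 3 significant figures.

5150 KiB

1 GB = 976562.5 kibibytes.
So 0.0052686 × 976562.5 ≈ 5150 KiB.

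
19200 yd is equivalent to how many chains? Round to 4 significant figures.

872.7 chain

1 yard = 0.0454545 chains.
Thus 19200 × 0.0454545 ≈ 872.7 chain.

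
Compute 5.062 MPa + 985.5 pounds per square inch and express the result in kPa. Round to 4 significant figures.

11860 kPa

5.062 MPa = 5062.00 kPa and 985.5 psi = 6794.78 kPa.
5062.00 + 6794.78 ≈ 11860 kPa.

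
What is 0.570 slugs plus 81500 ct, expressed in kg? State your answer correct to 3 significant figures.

24.6 kilograms

0.570 slug = 8.31852 kg and 81500 ct = 16.3000 kg.
8.31852 + 16.3000 ≈ 24.6 kg.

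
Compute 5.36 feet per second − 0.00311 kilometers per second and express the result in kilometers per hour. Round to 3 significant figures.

5.36 ft/s = 5.88142 km/h and 0.00311 km/s = 11.1960 km/h.
5.88142 − 11.1960 ≈ -5.31 km/h.

-5.31 km/h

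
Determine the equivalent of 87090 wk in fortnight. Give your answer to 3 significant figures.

43500 fortnights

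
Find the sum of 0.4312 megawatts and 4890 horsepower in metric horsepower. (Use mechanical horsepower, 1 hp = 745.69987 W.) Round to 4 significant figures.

0.4312 MW = 586.269 PS and 4890 hp = 4957.82 PS.
586.269 + 4957.82 ≈ 5544 PS.

5544 metric horsepower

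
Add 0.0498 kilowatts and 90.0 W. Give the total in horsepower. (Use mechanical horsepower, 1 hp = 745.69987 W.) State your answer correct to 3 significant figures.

0.187 horsepower

0.0498 kW = 0.0667829 hp and 90.0 W = 0.120692 hp.
0.0667829 + 0.120692 ≈ 0.187 hp.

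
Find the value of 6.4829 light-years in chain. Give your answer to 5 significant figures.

3.0488e+15 chains

1 light-year = 4.70290e+14 chain.
Then 6.4829 × 4.70290e+14 ≈ 3.0488e+15 chain.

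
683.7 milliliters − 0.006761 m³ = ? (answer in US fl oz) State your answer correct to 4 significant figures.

-205.5 US fl oz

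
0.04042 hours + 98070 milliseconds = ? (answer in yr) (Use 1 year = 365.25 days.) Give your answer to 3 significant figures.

7.72 × 10^-6 years

0.04042 h = 4.61100 × 10^-6 yr and 98070 ms = 3.10765 × 10^-6 yr.
4.61100 × 10^-6 + 3.10765 × 10^-6 ≈ 7.72 × 10^-6 yr.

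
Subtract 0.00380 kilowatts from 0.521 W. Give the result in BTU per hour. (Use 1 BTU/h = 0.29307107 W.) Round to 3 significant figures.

-11.2 BTU/h

0.521 W = 1.77773 BTU/h and 0.00380 kW = 12.9661 BTU/h.
1.77773 − 12.9661 ≈ -11.2 BTU/h.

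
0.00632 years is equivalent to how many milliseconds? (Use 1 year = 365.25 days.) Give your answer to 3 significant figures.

1 year = 3.15576e+10 milliseconds.
So 0.00632 × 3.15576e+10 ≈ 1.99e+8 ms.

1.99e+8 milliseconds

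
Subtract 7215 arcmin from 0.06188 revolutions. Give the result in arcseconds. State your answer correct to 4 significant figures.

-352700 arcsec

0.06188 rev = 80196.5 arcsec and 7215 arcmin = 432900 arcsec.
80196.5 − 432900 ≈ -352700 arcsec.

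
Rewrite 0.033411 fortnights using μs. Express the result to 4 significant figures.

4.041 × 10^10 microseconds

1 fortnight = 1.20960 × 10^12 μs.
Thus 0.033411 × 1.20960 × 10^12 ≈ 4.041 × 10^10 μs.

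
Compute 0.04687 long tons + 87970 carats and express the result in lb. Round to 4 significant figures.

143.8 pounds

0.04687 long ton = 104.989 lb and 87970 ct = 38.7881 lb.
104.989 + 38.7881 ≈ 143.8 lb.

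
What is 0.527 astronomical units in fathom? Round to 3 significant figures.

4.31e+10 fathoms

1 au = 8.18011e+10 fathom.
Thus 0.527 × 8.18011e+10 ≈ 4.31e+10 fathom.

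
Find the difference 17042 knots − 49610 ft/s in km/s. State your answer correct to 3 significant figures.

17042 kn = 8.76716 km/s and 49610 ft/s = 15.1211 km/s.
8.76716 − 15.1211 ≈ -6.35 km/s.

-6.35 kilometers per second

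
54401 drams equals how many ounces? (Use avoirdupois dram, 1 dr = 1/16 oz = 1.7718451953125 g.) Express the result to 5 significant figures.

1 dr = 0.0625000 ounces.
54401 × 0.0625000 ≈ 3400.1 oz.

3400.1 oz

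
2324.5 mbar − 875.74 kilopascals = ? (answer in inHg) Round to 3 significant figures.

-190 inHg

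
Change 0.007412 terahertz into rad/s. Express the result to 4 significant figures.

1 THz = 6.28319 × 10^12 radians per second.
Thus 0.007412 × 6.28319 × 10^12 ≈ 4.657 × 10^10 rad/s.

4.657 × 10^10 rad/s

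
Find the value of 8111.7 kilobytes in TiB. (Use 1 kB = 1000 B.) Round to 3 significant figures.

1 kilobyte = 9.09495e-10 TiB.
Then 8111.7 × 9.09495e-10 ≈ 7.38e-6 TiB.

7.38e-6 TiB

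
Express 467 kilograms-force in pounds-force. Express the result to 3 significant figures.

1 kilogram-force = 2.20462 pounds-force.
So 467 × 2.20462 ≈ 1030 lbf.

1030 pounds-force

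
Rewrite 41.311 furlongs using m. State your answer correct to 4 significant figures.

1 furlong = 201.168 meters.
41.311 × 201.168 ≈ 8310 m.

8310 m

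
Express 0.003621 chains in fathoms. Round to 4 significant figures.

0.03983 fathom

1 chain = 11.0000 fathoms.
0.003621 × 11.0000 ≈ 0.03983 fathom.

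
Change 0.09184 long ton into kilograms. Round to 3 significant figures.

93.3 kg

1 long ton = 1016.05 kg.
0.09184 × 1016.05 ≈ 93.3 kg.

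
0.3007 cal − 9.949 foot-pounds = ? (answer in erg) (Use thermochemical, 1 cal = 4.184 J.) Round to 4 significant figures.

-1.223 × 10^8 erg

0.3007 cal = 1.25813 × 10^7 erg and 9.949 ft·lbf = 1.34890 × 10^8 erg.
1.25813 × 10^7 − 1.34890 × 10^8 ≈ -1.223 × 10^8 erg.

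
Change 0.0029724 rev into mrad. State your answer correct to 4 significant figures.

18.68 mrad

1 revolution = 6283.19 mrad.
Thus 0.0029724 × 6283.19 ≈ 18.68 mrad.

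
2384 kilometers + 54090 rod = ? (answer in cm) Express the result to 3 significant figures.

2.66 × 10^8 cm

2384 km = 2.38400 × 10^8 cm and 54090 rod = 2.72029 × 10^7 cm.
2.38400 × 10^8 + 2.72029 × 10^7 ≈ 2.66 × 10^8 cm.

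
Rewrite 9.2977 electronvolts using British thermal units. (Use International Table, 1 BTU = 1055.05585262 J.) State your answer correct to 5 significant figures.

1.4119e-21 British thermal units

1 eV = 1.51857e-22 BTU.
Then 9.2977 × 1.51857e-22 ≈ 1.4119e-21 BTU.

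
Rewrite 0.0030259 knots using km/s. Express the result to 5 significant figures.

1 knot = 0.000514444 km/s.
So 0.0030259 × 0.000514444 ≈ 1.5567 × 10^-6 km/s.

1.5567 × 10^-6 km/s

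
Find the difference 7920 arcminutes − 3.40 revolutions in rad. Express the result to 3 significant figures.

-19.1 rad

7920 arcmin = 2.30383 rad and 3.40 rev = 21.3628 rad.
2.30383 − 21.3628 ≈ -19.1 rad.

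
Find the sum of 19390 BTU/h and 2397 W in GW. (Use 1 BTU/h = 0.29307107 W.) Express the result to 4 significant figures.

8.080e-6 GW

19390 BTU/h = 5.68265e-6 GW and 2397 W = 2.39700e-6 GW.
5.68265e-6 + 2.39700e-6 ≈ 8.080e-6 GW.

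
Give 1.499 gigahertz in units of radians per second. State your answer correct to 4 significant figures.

1 gigahertz = 6.283185 × 10^9 rad/s.
Thus 1.499 × 6.283185 × 10^9 ≈ 9.418 × 10^9 rad/s.

9.418 × 10^9 rad/s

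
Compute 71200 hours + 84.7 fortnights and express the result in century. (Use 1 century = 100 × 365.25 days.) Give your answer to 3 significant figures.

0.114 century

71200 h = 0.0812229 century and 84.7 fortnight = 0.0324654 century.
0.0812229 + 0.0324654 ≈ 0.114 century.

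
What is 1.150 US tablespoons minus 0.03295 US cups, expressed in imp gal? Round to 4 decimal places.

0.0020 imperial gallons

1.150 US tbsp = 0.00374053 imp gal and 0.03295 US cup = 0.00171479 imp gal.
0.00374053 − 0.00171479 ≈ 0.0020 imp gal.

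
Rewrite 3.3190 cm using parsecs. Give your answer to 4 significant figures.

1.076 × 10^-18 pc

1 centimeter = 3.24078 × 10^-19 pc.
3.3190 × 3.24078 × 10^-19 ≈ 1.076 × 10^-18 pc.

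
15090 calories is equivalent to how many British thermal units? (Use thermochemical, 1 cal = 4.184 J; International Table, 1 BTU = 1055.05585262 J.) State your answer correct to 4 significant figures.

1 calorie = 0.00396567 British thermal units.
Thus 15090 × 0.00396567 ≈ 59.84 BTU.

59.84 BTU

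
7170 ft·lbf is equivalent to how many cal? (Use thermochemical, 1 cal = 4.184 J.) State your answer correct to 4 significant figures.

2323 calories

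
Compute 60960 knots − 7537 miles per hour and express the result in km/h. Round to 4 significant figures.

100800 km/h

60960 kn = 112898 km/h and 7537 mph = 12129.6 km/h.
112898 − 12129.6 ≈ 100800 km/h.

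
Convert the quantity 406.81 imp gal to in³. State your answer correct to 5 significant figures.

1 imperial gallon = 277.419 in³.
406.81 × 277.419 ≈ 112860 in³.

112860 in³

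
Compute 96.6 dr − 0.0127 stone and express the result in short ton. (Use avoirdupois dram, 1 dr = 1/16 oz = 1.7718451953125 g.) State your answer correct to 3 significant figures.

9.98 × 10^-5 short tons

96.6 dr = 0.000188672 short ton and 0.0127 st = 8.89000 × 10^-5 short ton.
0.000188672 − 8.89000 × 10^-5 ≈ 9.98 × 10^-5 short ton.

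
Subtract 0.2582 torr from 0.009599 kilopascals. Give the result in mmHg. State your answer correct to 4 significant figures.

0.009599 kPa = 0.0719984 mmHg and 0.2582 torr = 0.258200 mmHg.
0.0719984 − 0.258200 ≈ -0.1862 mmHg.

-0.1862 millimeters of mercury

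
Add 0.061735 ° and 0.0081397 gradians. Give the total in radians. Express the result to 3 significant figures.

0.00121 radians

0.061735 ° = 0.00107748 rad and 0.0081397 grad = 0.000127858 rad.
0.00107748 + 0.000127858 ≈ 0.00121 rad.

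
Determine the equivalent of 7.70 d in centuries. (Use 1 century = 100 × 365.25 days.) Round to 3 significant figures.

0.000211 centuries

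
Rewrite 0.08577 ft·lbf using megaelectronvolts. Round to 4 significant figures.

1 ft·lbf = 8.46235e+12 megaelectronvolts.
Thus 0.08577 × 8.46235e+12 ≈ 7.258e+11 MeV.

7.258e+11 megaelectronvolts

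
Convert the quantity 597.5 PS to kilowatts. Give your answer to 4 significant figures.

1 metric horsepower = 0.735499 kW.
Thus 597.5 × 0.735499 ≈ 439.5 kW.

439.5 kilowatts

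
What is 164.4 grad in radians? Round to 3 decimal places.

2.582 rad

1 grad = 0.0157080 rad.
164.4 × 0.0157080 ≈ 2.582 rad.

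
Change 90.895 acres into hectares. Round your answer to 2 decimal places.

36.78 ha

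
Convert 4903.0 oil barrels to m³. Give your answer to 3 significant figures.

1 oil barrel = 0.158987 m³.
Then 4903.0 × 0.158987 ≈ 780 m³.

780 m³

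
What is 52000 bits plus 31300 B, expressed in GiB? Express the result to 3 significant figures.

52000 bit = 6.05360e-6 GiB and 31300 B = 2.91504e-5 GiB.
6.05360e-6 + 2.91504e-5 ≈ 3.52e-5 GiB.

3.52e-5 GiB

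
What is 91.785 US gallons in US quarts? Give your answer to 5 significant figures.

367.14 US quarts

1 US gallon = 4.00000 US qt.
Thus 91.785 × 4.00000 ≈ 367.14 US qt.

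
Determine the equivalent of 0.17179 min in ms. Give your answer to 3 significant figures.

1 min = 60000.0 milliseconds.
Then 0.17179 × 60000.0 ≈ 10300 ms.

10300 ms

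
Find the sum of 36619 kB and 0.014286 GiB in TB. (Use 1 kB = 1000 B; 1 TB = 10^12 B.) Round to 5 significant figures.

5.1958 × 10^-5 terabytes

36619 kB = 3.661900 × 10^-5 TB and 0.014286 GiB = 1.533948 × 10^-5 TB.
3.661900 × 10^-5 + 1.533948 × 10^-5 ≈ 5.1958 × 10^-5 TB.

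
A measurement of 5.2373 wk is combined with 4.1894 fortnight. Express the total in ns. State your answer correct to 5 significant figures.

5.2373 wk = 3.16752 × 10^15 ns and 4.1894 fortnight = 5.06750 × 10^15 ns.
3.16752 × 10^15 + 5.06750 × 10^15 ≈ 8.2350 × 10^15 ns.

8.2350 × 10^15 nanoseconds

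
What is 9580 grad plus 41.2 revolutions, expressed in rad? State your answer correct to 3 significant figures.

409 radians

9580 grad = 150.482 rad and 41.2 rev = 258.867 rad.
150.482 + 258.867 ≈ 409 rad.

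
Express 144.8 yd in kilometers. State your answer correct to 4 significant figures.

0.1324 km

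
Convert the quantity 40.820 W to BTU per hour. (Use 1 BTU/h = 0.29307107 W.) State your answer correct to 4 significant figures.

139.3 BTU/h

1 watt = 3.41214 BTU/h.
Thus 40.820 × 3.41214 ≈ 139.3 BTU/h.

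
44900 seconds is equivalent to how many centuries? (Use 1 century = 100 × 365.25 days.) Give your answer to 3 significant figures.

1.42 × 10^-5 century

1 second = 3.16881 × 10^-10 century.
Then 44900 × 3.16881 × 10^-10 ≈ 1.42 × 10^-5 century.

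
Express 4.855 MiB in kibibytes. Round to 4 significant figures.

4972 kibibytes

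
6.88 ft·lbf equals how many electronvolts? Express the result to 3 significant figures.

5.82e+19 eV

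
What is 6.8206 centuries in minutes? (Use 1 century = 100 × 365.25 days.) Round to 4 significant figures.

1 century = 5.25960e+7 min.
Thus 6.8206 × 5.25960e+7 ≈ 3.587e+8 min.

3.587e+8 minutes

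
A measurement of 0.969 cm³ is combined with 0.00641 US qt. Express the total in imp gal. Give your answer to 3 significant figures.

0.969 cm³ = 0.000213150 imp gal and 0.00641 US qt = 0.00133436 imp gal.
0.000213150 + 0.00133436 ≈ 0.00155 imp gal.

0.00155 imperial gallons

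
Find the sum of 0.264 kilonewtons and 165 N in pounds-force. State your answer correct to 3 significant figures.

96.4 pounds-force

0.264 kN = 59.3496 lbf and 165 N = 37.0935 lbf.
59.3496 + 37.0935 ≈ 96.4 lbf.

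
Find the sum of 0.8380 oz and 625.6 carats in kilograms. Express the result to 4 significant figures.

0.1489 kilograms

0.8380 oz = 0.0237569 kg and 625.6 ct = 0.125120 kg.
0.0237569 + 0.125120 ≈ 0.1489 kg.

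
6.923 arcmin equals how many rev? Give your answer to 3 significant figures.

0.000321 revolutions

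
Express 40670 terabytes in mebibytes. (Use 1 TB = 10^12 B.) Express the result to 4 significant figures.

3.879 × 10^10 mebibytes

1 terabyte = 953674 mebibytes.
Then 40670 × 953674 ≈ 3.879 × 10^10 MiB.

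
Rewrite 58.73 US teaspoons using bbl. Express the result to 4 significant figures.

0.001821 bbl

1 US tsp = 3.10020e-5 bbl.
Then 58.73 × 3.10020e-5 ≈ 0.001821 bbl.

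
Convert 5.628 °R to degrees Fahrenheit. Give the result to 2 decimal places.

°R = °F + 459.67.
Applying the formula gives -454.04 °F.

-454.04 °F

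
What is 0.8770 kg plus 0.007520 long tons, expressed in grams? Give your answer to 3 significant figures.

8520 g

0.8770 kg = 877.000 g and 0.007520 long ton = 7640.67 g.
877.000 + 7640.67 ≈ 8520 g.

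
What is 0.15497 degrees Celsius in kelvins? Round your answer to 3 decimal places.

273.305 kelvins

K = °C + 273.15.
Applying the formula gives 273.305 K.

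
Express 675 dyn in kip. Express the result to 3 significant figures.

1 dyne = 2.24809e-9 kips.
675 × 2.24809e-9 ≈ 1.52e-6 kip.

1.52e-6 kip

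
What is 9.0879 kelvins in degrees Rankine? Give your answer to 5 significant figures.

°R = K × 9/5.
Applying the formula gives 16.358 °R.

16.358 °R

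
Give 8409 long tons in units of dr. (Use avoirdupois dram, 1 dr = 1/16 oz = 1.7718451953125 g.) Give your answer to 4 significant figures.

1 long ton = 573440 dr.
Then 8409 × 573440 ≈ 4.822 × 10^9 dr.

4.822 × 10^9 dr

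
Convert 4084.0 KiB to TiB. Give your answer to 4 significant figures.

3.804e-6 tebibytes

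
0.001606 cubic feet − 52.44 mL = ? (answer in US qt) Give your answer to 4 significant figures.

0.001606 ft³ = 0.0480549 US qt and 52.44 mL = 0.0554127 US qt.
0.0480549 − 0.0554127 ≈ -0.007358 US qt.

-0.007358 US qt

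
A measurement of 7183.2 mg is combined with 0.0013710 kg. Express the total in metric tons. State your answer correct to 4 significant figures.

8.554 × 10^-6 t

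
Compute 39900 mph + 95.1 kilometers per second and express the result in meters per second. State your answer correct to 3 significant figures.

113000 meters per second

39900 mph = 17836.9 m/s and 95.1 km/s = 95100.0 m/s.
17836.9 + 95100.0 ≈ 113000 m/s.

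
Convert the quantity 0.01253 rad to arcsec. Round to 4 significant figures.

1 rad = 206264.8 arcsec.
0.01253 × 206264.8 ≈ 2584 arcsec.

2584 arcsec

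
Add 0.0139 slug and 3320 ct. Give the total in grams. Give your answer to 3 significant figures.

0.0139 slug = 202.855 g and 3320 ct = 664.000 g.
202.855 + 664.000 ≈ 867 g.

867 g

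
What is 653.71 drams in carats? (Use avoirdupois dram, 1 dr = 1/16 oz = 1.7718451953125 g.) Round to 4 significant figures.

1 dram = 8.85923 ct.
Then 653.71 × 8.85923 ≈ 5791 ct.

5791 carats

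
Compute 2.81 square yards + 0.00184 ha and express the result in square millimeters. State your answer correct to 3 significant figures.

2.07 × 10^7 mm²

2.81 yd² = 2.34952 × 10^6 mm² and 0.00184 ha = 1.84000 × 10^7 mm².
2.34952 × 10^6 + 1.84000 × 10^7 ≈ 2.07 × 10^7 mm².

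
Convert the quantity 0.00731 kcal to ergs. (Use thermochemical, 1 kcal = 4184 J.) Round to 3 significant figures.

1 kcal = 4.18400e+10 erg.
So 0.00731 × 4.18400e+10 ≈ 3.06e+8 erg.

3.06e+8 erg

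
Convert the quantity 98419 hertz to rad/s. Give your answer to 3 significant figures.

618000 radians per second

1 hertz = 6.28319 rad/s.
So 98419 × 6.28319 ≈ 618000 rad/s.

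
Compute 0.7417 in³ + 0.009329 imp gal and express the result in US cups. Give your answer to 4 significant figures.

0.2306 US cups

0.7417 in³ = 0.0513732 US cup and 0.009329 imp gal = 0.179259 US cup.
0.0513732 + 0.179259 ≈ 0.2306 US cup.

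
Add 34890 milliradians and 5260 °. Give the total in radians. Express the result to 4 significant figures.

34890 mrad = 34.8900 rad and 5260 ° = 91.8043 rad.
34.8900 + 91.8043 ≈ 126.7 rad.

126.7 radians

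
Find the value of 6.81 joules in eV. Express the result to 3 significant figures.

4.25e+19 eV

1 joule = 6.24151e+18 eV.
So 6.81 × 6.24151e+18 ≈ 4.25e+19 eV.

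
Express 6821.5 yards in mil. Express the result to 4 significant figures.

1 yard = 36000.0 mils.
Then 6821.5 × 36000.0 ≈ 2.456 × 10^8 mil.

2.456 × 10^8 mils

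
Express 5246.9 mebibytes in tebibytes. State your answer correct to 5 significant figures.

1 mebibyte = 9.53674e-7 tebibytes.
Thus 5246.9 × 9.53674e-7 ≈ 0.0050038 TiB.

0.0050038 TiB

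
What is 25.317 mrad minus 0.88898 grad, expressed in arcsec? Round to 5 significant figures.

25.317 mrad = 5222.01 arcsec and 0.88898 grad = 2880.30 arcsec.
5222.01 − 2880.30 ≈ 2341.7 arcsec.

2341.7 arcseconds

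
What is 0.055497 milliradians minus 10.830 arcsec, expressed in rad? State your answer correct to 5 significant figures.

2.9917e-6 radians

0.055497 mrad = 5.54970e-5 rad and 10.830 arcsec = 5.25053e-5 rad.
5.54970e-5 − 5.25053e-5 ≈ 2.9917e-6 rad.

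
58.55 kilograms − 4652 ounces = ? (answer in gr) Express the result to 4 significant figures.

-1.132 × 10^6 gr

58.55 kg = 903565 gr and 4652 oz = 2.03525 × 10^6 gr.
903565 − 2.03525 × 10^6 ≈ -1.132 × 10^6 gr.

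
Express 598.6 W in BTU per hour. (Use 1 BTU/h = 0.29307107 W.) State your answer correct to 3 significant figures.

2040 BTU/h

1 W = 3.41214 BTU per hour.
598.6 × 3.41214 ≈ 2040 BTU/h.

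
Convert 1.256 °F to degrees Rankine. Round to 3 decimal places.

460.926 °R

°R = °F + 459.67.
Applying the formula gives 460.926 °R.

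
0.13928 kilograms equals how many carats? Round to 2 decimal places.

696.40 carats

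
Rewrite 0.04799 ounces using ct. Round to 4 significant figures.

6.802 carats

1 ounce = 141.748 carats.
So 0.04799 × 141.748 ≈ 6.802 ct.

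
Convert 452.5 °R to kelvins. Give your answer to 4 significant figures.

°R = K × 9/5.
Applying the formula gives 251.4 K.

251.4 kelvins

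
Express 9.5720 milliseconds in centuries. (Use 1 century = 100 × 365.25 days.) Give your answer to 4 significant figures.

1 ms = 3.16881 × 10^-13 centuries.
Thus 9.5720 × 3.16881 × 10^-13 ≈ 3.033 × 10^-12 century.

3.033 × 10^-12 century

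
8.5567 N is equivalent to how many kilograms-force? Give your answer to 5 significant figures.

1 newton = 0.101972 kgf.
Then 8.5567 × 0.101972 ≈ 0.87254 kgf.

0.87254 kgf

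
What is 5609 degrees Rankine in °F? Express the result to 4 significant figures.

5149 °F

°R = °F + 459.67.
Applying the formula gives 5149 °F.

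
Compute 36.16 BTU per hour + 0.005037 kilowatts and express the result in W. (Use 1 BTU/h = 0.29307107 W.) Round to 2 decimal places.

15.63 W

36.16 BTU/h = 10.5974 W and 0.005037 kW = 5.03700 W.
10.5974 + 5.03700 ≈ 15.63 W.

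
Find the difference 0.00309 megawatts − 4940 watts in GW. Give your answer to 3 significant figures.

-1.85e-6 GW

0.00309 MW = 3.09000e-6 GW and 4940 W = 4.94000e-6 GW.
3.09000e-6 − 4.94000e-6 ≈ -1.85e-6 GW.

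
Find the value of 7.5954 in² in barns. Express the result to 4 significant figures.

1 in² = 6.45160e+24 barns.
Then 7.5954 × 6.45160e+24 ≈ 4.900e+25 barn.

4.900e+25 barn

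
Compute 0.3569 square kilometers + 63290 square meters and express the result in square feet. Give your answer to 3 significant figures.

4.52 × 10^6 ft²

0.3569 km² = 3.84164 × 10^6 ft² and 63290 m² = 681248 ft².
3.84164 × 10^6 + 681248 ≈ 4.52 × 10^6 ft².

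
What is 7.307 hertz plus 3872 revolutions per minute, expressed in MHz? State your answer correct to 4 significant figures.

7.184e-5 megahertz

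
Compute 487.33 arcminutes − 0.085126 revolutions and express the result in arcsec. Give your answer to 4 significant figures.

487.33 arcmin = 29239.8 arcsec and 0.085126 rev = 110323 arcsec.
29239.8 − 110323 ≈ -81080 arcsec.

-81080 arcsec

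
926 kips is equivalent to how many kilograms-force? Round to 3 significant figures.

1 kip = 453.592 kgf.
Thus 926 × 453.592 ≈ 420000 kgf.

420000 kilograms-force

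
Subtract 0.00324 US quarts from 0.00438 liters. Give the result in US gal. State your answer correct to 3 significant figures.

0.00438 L = 0.00115707 US gal and 0.00324 US qt = 0.000810000 US gal.
0.00115707 − 0.000810000 ≈ 0.000347 US gal.

0.000347 US gal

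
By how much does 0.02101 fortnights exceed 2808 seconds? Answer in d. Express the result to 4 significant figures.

0.2616 d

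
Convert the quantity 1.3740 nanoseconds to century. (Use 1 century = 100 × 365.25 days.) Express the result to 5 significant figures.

1 ns = 3.16881e-19 century.
So 1.3740 × 3.16881e-19 ≈ 4.3539e-19 century.

4.3539e-19 century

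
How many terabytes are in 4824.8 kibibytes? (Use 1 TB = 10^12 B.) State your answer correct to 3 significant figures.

1 kibibyte = 1.02400 × 10^-9 TB.
Thus 4824.8 × 1.02400 × 10^-9 ≈ 4.94 × 10^-6 TB.

4.94 × 10^-6 TB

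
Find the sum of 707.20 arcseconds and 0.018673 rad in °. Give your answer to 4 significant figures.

1.266 °

707.20 arcsec = 0.196444 ° and 0.018673 rad = 1.06988 °.
0.196444 + 1.06988 ≈ 1.266 °.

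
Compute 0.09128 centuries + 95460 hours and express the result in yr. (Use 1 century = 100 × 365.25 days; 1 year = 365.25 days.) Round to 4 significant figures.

0.09128 century = 9.12800 yr and 95460 h = 10.8898 yr.
9.12800 + 10.8898 ≈ 20.02 yr.

20.02 yr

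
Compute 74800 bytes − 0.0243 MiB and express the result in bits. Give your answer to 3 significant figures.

395000 bit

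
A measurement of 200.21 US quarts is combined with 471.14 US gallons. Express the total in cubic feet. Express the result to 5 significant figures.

69.673 ft³

200.21 US qt = 6.69105 ft³ and 471.14 US gal = 62.9823 ft³.
6.69105 + 62.9823 ≈ 69.673 ft³.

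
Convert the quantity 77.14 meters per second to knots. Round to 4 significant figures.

149.9 knots

1 meter per second = 1.94384 kn.
Then 77.14 × 1.94384 ≈ 149.9 kn.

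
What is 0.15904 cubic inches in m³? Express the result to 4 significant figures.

2.606 × 10^-6 cubic meters

1 cubic inch = 1.63871 × 10^-5 cubic meters.
Thus 0.15904 × 1.63871 × 10^-5 ≈ 2.606 × 10^-6 m³.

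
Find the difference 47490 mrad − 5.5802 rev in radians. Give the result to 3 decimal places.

12.429 rad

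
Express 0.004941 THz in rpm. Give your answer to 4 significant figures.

1 THz = 6.00000 × 10^13 revolutions per minute.
Then 0.004941 × 6.00000 × 10^13 ≈ 2.965 × 10^11 rpm.

2.965 × 10^11 revolutions per minute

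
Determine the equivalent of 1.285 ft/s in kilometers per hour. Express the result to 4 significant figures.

1 foot per second = 1.09728 kilometers per hour.
1.285 × 1.09728 ≈ 1.410 km/h.

1.410 km/h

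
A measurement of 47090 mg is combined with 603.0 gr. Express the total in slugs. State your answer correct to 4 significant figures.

0.005904 slug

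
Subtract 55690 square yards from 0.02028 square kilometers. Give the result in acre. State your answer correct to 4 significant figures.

0.02028 km² = 5.01130 acre and 55690 yd² = 11.5062 acre.
5.01130 − 11.5062 ≈ -6.495 acre.

-6.495 acre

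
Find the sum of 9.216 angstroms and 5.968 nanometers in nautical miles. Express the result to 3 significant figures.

3.72 × 10^-12 nautical miles

9.216 Å = 4.97624 × 10^-13 nmi and 5.968 nm = 3.22246 × 10^-12 nmi.
4.97624 × 10^-13 + 3.22246 × 10^-12 ≈ 3.72 × 10^-12 nmi.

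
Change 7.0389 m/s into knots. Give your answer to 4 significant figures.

13.68 knots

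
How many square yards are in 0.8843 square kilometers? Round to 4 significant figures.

1 square kilometer = 1.19599e+6 square yards.
0.8843 × 1.19599e+6 ≈ 1.058e+6 yd².

1.058e+6 square yards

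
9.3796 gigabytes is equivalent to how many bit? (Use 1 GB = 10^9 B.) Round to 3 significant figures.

1 gigabyte = 8.00000 × 10^9 bits.
Thus 9.3796 × 8.00000 × 10^9 ≈ 7.50 × 10^10 bit.

7.50 × 10^10 bit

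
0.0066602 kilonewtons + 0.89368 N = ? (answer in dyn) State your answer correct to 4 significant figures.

0.0066602 kN = 666020 dyn and 0.89368 N = 89368.0 dyn.
666020 + 89368.0 ≈ 755400 dyn.

755400 dyn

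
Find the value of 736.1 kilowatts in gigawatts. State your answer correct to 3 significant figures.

0.000736 GW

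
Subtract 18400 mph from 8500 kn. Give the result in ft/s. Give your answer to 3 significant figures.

-12600 feet per second

8500 kn = 14346.4 ft/s and 18400 mph = 26986.7 ft/s.
14346.4 − 26986.7 ≈ -12600 ft/s.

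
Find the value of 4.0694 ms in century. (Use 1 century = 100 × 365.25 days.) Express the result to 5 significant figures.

1 millisecond = 3.16881e-13 centuries.
So 4.0694 × 3.16881e-13 ≈ 1.2895e-12 century.

1.2895e-12 centuries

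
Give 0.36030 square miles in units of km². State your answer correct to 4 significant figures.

0.9332 km²

1 square mile = 2.58999 km².
Then 0.36030 × 2.58999 ≈ 0.9332 km².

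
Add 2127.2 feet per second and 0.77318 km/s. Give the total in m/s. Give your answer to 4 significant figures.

2127.2 ft/s = 648.371 m/s and 0.77318 km/s = 773.180 m/s.
648.371 + 773.180 ≈ 1422 m/s.

1422 m/s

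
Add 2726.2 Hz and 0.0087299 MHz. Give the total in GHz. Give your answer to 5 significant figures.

1.1456e-5 gigahertz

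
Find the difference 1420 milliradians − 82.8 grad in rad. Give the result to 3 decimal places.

0.119 rad

1420 mrad = 1.42000 rad and 82.8 grad = 1.30062 rad.
1.42000 − 1.30062 ≈ 0.119 rad.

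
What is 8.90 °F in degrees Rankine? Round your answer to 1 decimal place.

468.6 °R

°R = °F + 459.67.
Applying the formula gives 468.6 °R.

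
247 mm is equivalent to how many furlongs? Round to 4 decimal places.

0.0012 furlong

1 mm = 4.97097e-6 furlong.
Thus 247 × 4.97097e-6 ≈ 0.0012 furlong.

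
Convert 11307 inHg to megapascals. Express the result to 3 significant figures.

1 inHg = 0.00338639 MPa.
So 11307 × 0.00338639 ≈ 38.3 MPa.

38.3 MPa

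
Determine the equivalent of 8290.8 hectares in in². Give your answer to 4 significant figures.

1.285e+11 in²

1 ha = 1.55000e+7 square inches.
Then 8290.8 × 1.55000e+7 ≈ 1.285e+11 in².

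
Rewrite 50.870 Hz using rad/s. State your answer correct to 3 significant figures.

1 Hz = 6.28319 rad/s.
Then 50.870 × 6.28319 ≈ 320 rad/s.

320 rad/s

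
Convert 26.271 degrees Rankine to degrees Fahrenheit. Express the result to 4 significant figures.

-433.4 degrees Fahrenheit

°R = °F + 459.67.
Applying the formula gives -433.4 °F.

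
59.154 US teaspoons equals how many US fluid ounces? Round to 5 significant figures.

1 US teaspoon = 0.166667 US fl oz.
Then 59.154 × 0.166667 ≈ 9.8590 US fl oz.

9.8590 US fluid ounces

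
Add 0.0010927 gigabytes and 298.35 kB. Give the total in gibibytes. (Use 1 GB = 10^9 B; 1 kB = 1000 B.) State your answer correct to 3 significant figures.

0.0010927 GB = 0.00101766 GiB and 298.35 kB = 0.000277860 GiB.
0.00101766 + 0.000277860 ≈ 0.00130 GiB.

0.00130 gibibytes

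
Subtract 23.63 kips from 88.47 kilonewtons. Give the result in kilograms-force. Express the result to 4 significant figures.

88.47 kN = 9021.43 kgf and 23.63 kip = 10718.4 kgf.
9021.43 − 10718.4 ≈ -1697 kgf.

-1697 kgf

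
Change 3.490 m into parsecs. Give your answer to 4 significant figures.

1 m = 3.24078e-17 parsecs.
3.490 × 3.24078e-17 ≈ 1.131e-16 pc.

1.131e-16 parsecs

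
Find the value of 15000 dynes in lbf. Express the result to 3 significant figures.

1 dyn = 2.24809e-6 lbf.
Thus 15000 × 2.24809e-6 ≈ 0.0337 lbf.

0.0337 pounds-force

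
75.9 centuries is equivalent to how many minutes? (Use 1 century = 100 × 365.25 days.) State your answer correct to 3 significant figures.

1 century = 5.25960 × 10^7 minutes.
75.9 × 5.25960 × 10^7 ≈ 3.99 × 10^9 min.

3.99 × 10^9 min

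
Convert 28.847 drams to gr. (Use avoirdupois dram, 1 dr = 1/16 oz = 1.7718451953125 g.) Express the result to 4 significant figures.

1 dram = 27.34375 grains.
So 28.847 × 27.34375 ≈ 788.8 gr.

788.8 grains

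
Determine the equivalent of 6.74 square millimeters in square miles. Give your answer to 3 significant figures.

2.60 × 10^-12 mi²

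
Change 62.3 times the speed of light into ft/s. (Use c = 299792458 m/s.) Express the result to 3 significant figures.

1 speed of light = 9.83571 × 10^8 feet per second.
Thus 62.3 × 9.83571 × 10^8 ≈ 6.13 × 10^10 ft/s.

6.13 × 10^10 feet per second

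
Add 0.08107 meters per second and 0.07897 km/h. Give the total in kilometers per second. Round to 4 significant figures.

0.08107 m/s = 8.10700e-5 km/s and 0.07897 km/h = 2.19361e-5 km/s.
8.10700e-5 + 2.19361e-5 ≈ 0.0001030 km/s.

0.0001030 km/s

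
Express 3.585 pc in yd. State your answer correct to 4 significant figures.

1.210 × 10^17 yd

1 parsec = 3.37454 × 10^16 yards.
Thus 3.585 × 3.37454 × 10^16 ≈ 1.210 × 10^17 yd.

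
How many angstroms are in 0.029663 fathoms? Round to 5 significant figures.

5.4248 × 10^8 angstroms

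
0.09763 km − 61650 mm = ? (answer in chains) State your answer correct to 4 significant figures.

1.789 chain

0.09763 km = 4.85316 chain and 61650 mm = 3.06460 chain.
4.85316 − 3.06460 ≈ 1.789 chain.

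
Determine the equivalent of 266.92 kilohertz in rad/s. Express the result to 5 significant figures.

1.6771 × 10^6 rad/s

1 kHz = 6283.19 rad/s.
So 266.92 × 6283.19 ≈ 1.6771 × 10^6 rad/s.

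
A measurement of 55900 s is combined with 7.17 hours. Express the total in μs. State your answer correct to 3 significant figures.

55900 s = 5.59000 × 10^10 μs and 7.17 h = 2.58120 × 10^10 μs.
5.59000 × 10^10 + 2.58120 × 10^10 ≈ 8.17 × 10^10 μs.

8.17 × 10^10 μs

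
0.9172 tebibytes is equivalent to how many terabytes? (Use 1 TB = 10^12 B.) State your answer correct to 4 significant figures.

1.008 terabytes

1 tebibyte = 1.09951 terabytes.
0.9172 × 1.09951 ≈ 1.008 TB.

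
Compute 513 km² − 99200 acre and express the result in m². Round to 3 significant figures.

1.12 × 10^8 square meters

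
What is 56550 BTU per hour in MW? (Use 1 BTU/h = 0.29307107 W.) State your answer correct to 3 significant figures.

1 BTU per hour = 2.93071 × 10^-7 megawatts.
Thus 56550 × 2.93071 × 10^-7 ≈ 0.0166 MW.

0.0166 megawatts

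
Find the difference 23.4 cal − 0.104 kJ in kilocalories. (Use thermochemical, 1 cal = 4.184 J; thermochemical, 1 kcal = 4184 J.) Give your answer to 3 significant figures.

-0.00146 kcal

23.4 cal = 0.0234000 kcal and 0.104 kJ = 0.0248566 kcal.
0.0234000 − 0.0248566 ≈ -0.00146 kcal.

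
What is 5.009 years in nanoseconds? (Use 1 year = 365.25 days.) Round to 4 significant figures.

1 yr = 3.15576e+16 nanoseconds.
Thus 5.009 × 3.15576e+16 ≈ 1.581e+17 ns.

1.581e+17 ns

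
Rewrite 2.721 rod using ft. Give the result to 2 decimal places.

44.90 ft

1 rod = 16.5000 ft.
Thus 2.721 × 16.5000 ≈ 44.90 ft.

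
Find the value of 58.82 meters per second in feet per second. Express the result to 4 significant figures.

1 meter per second = 3.28084 ft/s.
58.82 × 3.28084 ≈ 193.0 ft/s.

193.0 ft/s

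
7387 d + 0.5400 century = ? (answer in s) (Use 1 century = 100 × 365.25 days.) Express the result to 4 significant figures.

7387 d = 6.38237 × 10^8 s and 0.5400 century = 1.70411 × 10^9 s.
6.38237 × 10^8 + 1.70411 × 10^9 ≈ 2.342 × 10^9 s.

2.342 × 10^9 s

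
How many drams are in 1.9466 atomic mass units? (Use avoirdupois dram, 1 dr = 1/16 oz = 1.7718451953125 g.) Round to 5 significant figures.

1.8243e-24 drams

1 u = 9.37181e-25 dr.
So 1.9466 × 9.37181e-25 ≈ 1.8243e-24 dr.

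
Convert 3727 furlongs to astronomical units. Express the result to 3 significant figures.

5.01e-6 au

1 furlong = 1.34473e-9 au.
3727 × 1.34473e-9 ≈ 5.01e-6 au.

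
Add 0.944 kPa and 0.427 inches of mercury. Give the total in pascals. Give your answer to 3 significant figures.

0.944 kPa = 944.000 Pa and 0.427 inHg = 1445.99 Pa.
944.000 + 1445.99 ≈ 2390 Pa.

2390 Pa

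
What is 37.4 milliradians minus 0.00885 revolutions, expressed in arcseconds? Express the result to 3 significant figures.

37.4 mrad = 7714.30 arcsec and 0.00885 rev = 11469.6 arcsec.
7714.30 − 11469.6 ≈ -3760 arcsec.

-3760 arcsec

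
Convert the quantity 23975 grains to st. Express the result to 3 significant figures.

0.245 st

1 grain = 1.02041 × 10^-5 st.
23975 × 1.02041 × 10^-5 ≈ 0.245 st.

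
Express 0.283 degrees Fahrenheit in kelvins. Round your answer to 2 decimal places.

K = (°F + 459.67) × 5/9.
Applying the formula gives 255.53 K.

255.53 kelvins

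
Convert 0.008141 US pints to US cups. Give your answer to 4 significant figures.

0.01628 US cup

1 US pt = 2.00000 US cups.
Thus 0.008141 × 2.00000 ≈ 0.01628 US cup.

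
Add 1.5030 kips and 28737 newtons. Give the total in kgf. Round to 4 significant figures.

1.5030 kip = 681.749 kgf and 28737 N = 2930.36 kgf.
681.749 + 2930.36 ≈ 3612 kgf.

3612 kgf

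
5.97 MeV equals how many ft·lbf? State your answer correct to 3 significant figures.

7.05 × 10^-13 ft·lbf

1 MeV = 1.18170 × 10^-13 ft·lbf.
Thus 5.97 × 1.18170 × 10^-13 ≈ 7.05 × 10^-13 ft·lbf.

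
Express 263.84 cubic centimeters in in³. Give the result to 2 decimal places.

1 cm³ = 0.0610237 in³.
Then 263.84 × 0.0610237 ≈ 16.10 in³.

16.10 cubic inches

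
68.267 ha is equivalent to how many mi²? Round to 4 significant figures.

1 hectare = 0.00386102 mi².
So 68.267 × 0.00386102 ≈ 0.2636 mi².

0.2636 mi²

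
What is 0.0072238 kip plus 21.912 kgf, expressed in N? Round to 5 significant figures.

247.02 newtons

0.0072238 kip = 32.1331 N and 21.912 kgf = 214.883 N.
32.1331 + 214.883 ≈ 247.02 N.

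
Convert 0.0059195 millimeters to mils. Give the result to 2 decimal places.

1 mm = 39.3701 mil.
So 0.0059195 × 39.3701 ≈ 0.23 mil.

0.23 mil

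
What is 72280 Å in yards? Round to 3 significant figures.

7.90e-6 yards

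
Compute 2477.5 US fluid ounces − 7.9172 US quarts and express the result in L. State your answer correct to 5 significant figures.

65.776 L

2477.5 US fl oz = 73.2684 L and 7.9172 US qt = 7.49247 L.
73.2684 − 7.49247 ≈ 65.776 L.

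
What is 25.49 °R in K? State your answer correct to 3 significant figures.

14.2 kelvins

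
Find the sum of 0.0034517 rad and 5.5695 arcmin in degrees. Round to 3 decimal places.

0.291 degrees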